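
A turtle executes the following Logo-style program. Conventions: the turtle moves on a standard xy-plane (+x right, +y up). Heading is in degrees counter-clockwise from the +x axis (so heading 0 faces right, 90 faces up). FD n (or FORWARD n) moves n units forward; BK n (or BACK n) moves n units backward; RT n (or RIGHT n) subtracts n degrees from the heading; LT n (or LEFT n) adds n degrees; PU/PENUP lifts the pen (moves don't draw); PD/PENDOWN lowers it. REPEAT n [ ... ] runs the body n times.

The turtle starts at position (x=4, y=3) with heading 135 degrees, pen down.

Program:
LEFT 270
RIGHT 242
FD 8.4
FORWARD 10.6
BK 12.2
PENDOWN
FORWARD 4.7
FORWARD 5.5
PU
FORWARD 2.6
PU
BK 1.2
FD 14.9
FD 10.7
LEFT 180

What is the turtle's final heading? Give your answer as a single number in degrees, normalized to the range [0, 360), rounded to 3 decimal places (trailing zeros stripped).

Executing turtle program step by step:
Start: pos=(4,3), heading=135, pen down
LT 270: heading 135 -> 45
RT 242: heading 45 -> 163
FD 8.4: (4,3) -> (-4.033,5.456) [heading=163, draw]
FD 10.6: (-4.033,5.456) -> (-14.17,8.555) [heading=163, draw]
BK 12.2: (-14.17,8.555) -> (-2.503,4.988) [heading=163, draw]
PD: pen down
FD 4.7: (-2.503,4.988) -> (-6.998,6.362) [heading=163, draw]
FD 5.5: (-6.998,6.362) -> (-12.257,7.97) [heading=163, draw]
PU: pen up
FD 2.6: (-12.257,7.97) -> (-14.744,8.73) [heading=163, move]
PU: pen up
BK 1.2: (-14.744,8.73) -> (-13.596,8.38) [heading=163, move]
FD 14.9: (-13.596,8.38) -> (-27.845,12.736) [heading=163, move]
FD 10.7: (-27.845,12.736) -> (-38.077,15.864) [heading=163, move]
LT 180: heading 163 -> 343
Final: pos=(-38.077,15.864), heading=343, 5 segment(s) drawn

Answer: 343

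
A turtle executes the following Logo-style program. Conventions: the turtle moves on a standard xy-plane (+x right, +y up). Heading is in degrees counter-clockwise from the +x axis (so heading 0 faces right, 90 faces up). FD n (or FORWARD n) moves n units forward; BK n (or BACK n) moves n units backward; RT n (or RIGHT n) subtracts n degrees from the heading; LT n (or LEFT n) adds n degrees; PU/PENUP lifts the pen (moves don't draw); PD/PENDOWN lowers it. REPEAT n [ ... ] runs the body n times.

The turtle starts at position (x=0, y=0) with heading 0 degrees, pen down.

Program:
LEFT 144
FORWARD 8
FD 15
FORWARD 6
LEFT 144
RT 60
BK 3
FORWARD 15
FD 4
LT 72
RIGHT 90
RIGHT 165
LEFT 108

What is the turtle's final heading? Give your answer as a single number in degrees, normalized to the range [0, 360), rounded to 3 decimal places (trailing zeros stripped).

Executing turtle program step by step:
Start: pos=(0,0), heading=0, pen down
LT 144: heading 0 -> 144
FD 8: (0,0) -> (-6.472,4.702) [heading=144, draw]
FD 15: (-6.472,4.702) -> (-18.607,13.519) [heading=144, draw]
FD 6: (-18.607,13.519) -> (-23.461,17.046) [heading=144, draw]
LT 144: heading 144 -> 288
RT 60: heading 288 -> 228
BK 3: (-23.461,17.046) -> (-21.454,19.275) [heading=228, draw]
FD 15: (-21.454,19.275) -> (-31.491,8.128) [heading=228, draw]
FD 4: (-31.491,8.128) -> (-34.168,5.155) [heading=228, draw]
LT 72: heading 228 -> 300
RT 90: heading 300 -> 210
RT 165: heading 210 -> 45
LT 108: heading 45 -> 153
Final: pos=(-34.168,5.155), heading=153, 6 segment(s) drawn

Answer: 153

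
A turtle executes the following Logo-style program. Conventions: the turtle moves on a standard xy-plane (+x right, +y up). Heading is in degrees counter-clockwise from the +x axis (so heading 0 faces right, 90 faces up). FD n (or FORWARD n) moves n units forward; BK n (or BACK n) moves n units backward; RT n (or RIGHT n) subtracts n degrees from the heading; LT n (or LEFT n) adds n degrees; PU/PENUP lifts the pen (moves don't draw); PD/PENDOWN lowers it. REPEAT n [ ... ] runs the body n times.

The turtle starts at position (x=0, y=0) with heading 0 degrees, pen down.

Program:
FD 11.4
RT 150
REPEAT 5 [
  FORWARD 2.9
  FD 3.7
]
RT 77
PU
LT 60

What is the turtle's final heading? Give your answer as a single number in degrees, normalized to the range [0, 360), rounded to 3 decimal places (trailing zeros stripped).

Executing turtle program step by step:
Start: pos=(0,0), heading=0, pen down
FD 11.4: (0,0) -> (11.4,0) [heading=0, draw]
RT 150: heading 0 -> 210
REPEAT 5 [
  -- iteration 1/5 --
  FD 2.9: (11.4,0) -> (8.889,-1.45) [heading=210, draw]
  FD 3.7: (8.889,-1.45) -> (5.684,-3.3) [heading=210, draw]
  -- iteration 2/5 --
  FD 2.9: (5.684,-3.3) -> (3.173,-4.75) [heading=210, draw]
  FD 3.7: (3.173,-4.75) -> (-0.032,-6.6) [heading=210, draw]
  -- iteration 3/5 --
  FD 2.9: (-0.032,-6.6) -> (-2.543,-8.05) [heading=210, draw]
  FD 3.7: (-2.543,-8.05) -> (-5.747,-9.9) [heading=210, draw]
  -- iteration 4/5 --
  FD 2.9: (-5.747,-9.9) -> (-8.259,-11.35) [heading=210, draw]
  FD 3.7: (-8.259,-11.35) -> (-11.463,-13.2) [heading=210, draw]
  -- iteration 5/5 --
  FD 2.9: (-11.463,-13.2) -> (-13.975,-14.65) [heading=210, draw]
  FD 3.7: (-13.975,-14.65) -> (-17.179,-16.5) [heading=210, draw]
]
RT 77: heading 210 -> 133
PU: pen up
LT 60: heading 133 -> 193
Final: pos=(-17.179,-16.5), heading=193, 11 segment(s) drawn

Answer: 193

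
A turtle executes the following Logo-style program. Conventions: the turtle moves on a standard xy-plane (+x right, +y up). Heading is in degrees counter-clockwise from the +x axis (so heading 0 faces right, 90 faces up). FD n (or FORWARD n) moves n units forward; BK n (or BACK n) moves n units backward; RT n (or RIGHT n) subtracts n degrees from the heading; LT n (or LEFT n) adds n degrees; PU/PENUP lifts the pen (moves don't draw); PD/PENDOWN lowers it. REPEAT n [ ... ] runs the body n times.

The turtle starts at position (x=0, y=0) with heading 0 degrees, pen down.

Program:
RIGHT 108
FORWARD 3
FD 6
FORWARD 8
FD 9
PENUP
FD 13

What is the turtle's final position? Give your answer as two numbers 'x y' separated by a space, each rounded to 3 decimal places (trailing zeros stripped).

Answer: -12.052 -37.091

Derivation:
Executing turtle program step by step:
Start: pos=(0,0), heading=0, pen down
RT 108: heading 0 -> 252
FD 3: (0,0) -> (-0.927,-2.853) [heading=252, draw]
FD 6: (-0.927,-2.853) -> (-2.781,-8.56) [heading=252, draw]
FD 8: (-2.781,-8.56) -> (-5.253,-16.168) [heading=252, draw]
FD 9: (-5.253,-16.168) -> (-8.034,-24.727) [heading=252, draw]
PU: pen up
FD 13: (-8.034,-24.727) -> (-12.052,-37.091) [heading=252, move]
Final: pos=(-12.052,-37.091), heading=252, 4 segment(s) drawn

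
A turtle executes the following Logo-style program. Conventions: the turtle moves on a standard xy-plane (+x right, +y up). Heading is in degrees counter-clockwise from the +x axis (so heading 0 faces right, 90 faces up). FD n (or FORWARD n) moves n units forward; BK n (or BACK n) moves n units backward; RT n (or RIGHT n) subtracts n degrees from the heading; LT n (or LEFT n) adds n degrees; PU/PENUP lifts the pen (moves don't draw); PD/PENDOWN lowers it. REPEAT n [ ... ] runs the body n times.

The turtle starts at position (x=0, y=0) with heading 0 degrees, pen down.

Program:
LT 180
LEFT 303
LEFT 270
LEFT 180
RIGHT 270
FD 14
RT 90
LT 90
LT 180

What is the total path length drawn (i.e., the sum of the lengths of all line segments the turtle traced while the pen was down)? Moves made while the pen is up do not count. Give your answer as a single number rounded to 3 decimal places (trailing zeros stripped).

Answer: 14

Derivation:
Executing turtle program step by step:
Start: pos=(0,0), heading=0, pen down
LT 180: heading 0 -> 180
LT 303: heading 180 -> 123
LT 270: heading 123 -> 33
LT 180: heading 33 -> 213
RT 270: heading 213 -> 303
FD 14: (0,0) -> (7.625,-11.741) [heading=303, draw]
RT 90: heading 303 -> 213
LT 90: heading 213 -> 303
LT 180: heading 303 -> 123
Final: pos=(7.625,-11.741), heading=123, 1 segment(s) drawn

Segment lengths:
  seg 1: (0,0) -> (7.625,-11.741), length = 14
Total = 14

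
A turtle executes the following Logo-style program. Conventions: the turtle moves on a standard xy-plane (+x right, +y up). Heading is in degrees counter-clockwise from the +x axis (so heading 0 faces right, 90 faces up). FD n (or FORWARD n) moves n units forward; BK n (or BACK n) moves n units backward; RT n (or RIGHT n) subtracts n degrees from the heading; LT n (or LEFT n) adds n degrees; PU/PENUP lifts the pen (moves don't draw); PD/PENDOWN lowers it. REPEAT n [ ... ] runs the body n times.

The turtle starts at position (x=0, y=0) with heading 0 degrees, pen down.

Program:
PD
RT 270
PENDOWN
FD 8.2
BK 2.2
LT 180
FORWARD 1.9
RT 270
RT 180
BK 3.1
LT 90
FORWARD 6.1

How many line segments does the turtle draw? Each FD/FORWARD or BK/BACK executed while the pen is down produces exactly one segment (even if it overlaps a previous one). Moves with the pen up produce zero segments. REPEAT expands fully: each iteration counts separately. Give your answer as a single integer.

Executing turtle program step by step:
Start: pos=(0,0), heading=0, pen down
PD: pen down
RT 270: heading 0 -> 90
PD: pen down
FD 8.2: (0,0) -> (0,8.2) [heading=90, draw]
BK 2.2: (0,8.2) -> (0,6) [heading=90, draw]
LT 180: heading 90 -> 270
FD 1.9: (0,6) -> (0,4.1) [heading=270, draw]
RT 270: heading 270 -> 0
RT 180: heading 0 -> 180
BK 3.1: (0,4.1) -> (3.1,4.1) [heading=180, draw]
LT 90: heading 180 -> 270
FD 6.1: (3.1,4.1) -> (3.1,-2) [heading=270, draw]
Final: pos=(3.1,-2), heading=270, 5 segment(s) drawn
Segments drawn: 5

Answer: 5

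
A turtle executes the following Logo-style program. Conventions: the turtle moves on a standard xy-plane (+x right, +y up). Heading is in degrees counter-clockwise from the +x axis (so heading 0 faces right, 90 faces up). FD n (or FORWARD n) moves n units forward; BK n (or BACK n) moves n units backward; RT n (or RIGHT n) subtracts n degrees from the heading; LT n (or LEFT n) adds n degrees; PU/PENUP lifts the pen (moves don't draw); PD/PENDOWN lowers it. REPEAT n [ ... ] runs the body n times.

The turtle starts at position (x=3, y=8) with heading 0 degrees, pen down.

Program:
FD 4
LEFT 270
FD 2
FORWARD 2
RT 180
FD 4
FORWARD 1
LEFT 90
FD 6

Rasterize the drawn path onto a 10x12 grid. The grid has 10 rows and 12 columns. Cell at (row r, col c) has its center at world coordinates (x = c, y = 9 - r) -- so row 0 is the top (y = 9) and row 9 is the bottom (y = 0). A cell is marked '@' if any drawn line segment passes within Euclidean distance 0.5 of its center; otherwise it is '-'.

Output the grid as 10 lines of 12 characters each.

Segment 0: (3,8) -> (7,8)
Segment 1: (7,8) -> (7,6)
Segment 2: (7,6) -> (7,4)
Segment 3: (7,4) -> (7,8)
Segment 4: (7,8) -> (7,9)
Segment 5: (7,9) -> (1,9)

Answer: -@@@@@@@----
---@@@@@----
-------@----
-------@----
-------@----
-------@----
------------
------------
------------
------------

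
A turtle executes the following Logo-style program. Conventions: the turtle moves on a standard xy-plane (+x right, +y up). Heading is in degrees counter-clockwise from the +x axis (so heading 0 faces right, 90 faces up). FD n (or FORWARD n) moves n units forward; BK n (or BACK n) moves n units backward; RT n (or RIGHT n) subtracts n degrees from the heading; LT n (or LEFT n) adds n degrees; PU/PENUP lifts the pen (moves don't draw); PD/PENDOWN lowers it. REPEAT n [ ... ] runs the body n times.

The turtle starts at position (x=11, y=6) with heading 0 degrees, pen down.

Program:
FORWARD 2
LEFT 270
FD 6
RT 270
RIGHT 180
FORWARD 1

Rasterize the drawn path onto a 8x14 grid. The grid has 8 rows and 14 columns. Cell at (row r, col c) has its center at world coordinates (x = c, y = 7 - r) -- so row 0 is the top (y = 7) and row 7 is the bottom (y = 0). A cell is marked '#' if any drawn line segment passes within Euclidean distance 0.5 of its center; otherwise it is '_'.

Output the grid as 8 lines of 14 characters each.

Answer: ______________
___________###
_____________#
_____________#
_____________#
_____________#
_____________#
____________##

Derivation:
Segment 0: (11,6) -> (13,6)
Segment 1: (13,6) -> (13,0)
Segment 2: (13,0) -> (12,-0)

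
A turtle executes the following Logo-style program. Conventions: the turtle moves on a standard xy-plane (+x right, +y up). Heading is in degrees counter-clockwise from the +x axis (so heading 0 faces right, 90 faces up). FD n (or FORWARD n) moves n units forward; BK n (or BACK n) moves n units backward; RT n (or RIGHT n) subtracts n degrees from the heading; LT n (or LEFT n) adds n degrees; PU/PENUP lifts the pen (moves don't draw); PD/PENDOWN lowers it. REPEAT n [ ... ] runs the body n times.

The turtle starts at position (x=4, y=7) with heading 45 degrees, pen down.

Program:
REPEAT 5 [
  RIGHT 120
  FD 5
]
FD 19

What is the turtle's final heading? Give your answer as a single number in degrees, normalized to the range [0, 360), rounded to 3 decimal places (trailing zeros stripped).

Answer: 165

Derivation:
Executing turtle program step by step:
Start: pos=(4,7), heading=45, pen down
REPEAT 5 [
  -- iteration 1/5 --
  RT 120: heading 45 -> 285
  FD 5: (4,7) -> (5.294,2.17) [heading=285, draw]
  -- iteration 2/5 --
  RT 120: heading 285 -> 165
  FD 5: (5.294,2.17) -> (0.464,3.464) [heading=165, draw]
  -- iteration 3/5 --
  RT 120: heading 165 -> 45
  FD 5: (0.464,3.464) -> (4,7) [heading=45, draw]
  -- iteration 4/5 --
  RT 120: heading 45 -> 285
  FD 5: (4,7) -> (5.294,2.17) [heading=285, draw]
  -- iteration 5/5 --
  RT 120: heading 285 -> 165
  FD 5: (5.294,2.17) -> (0.464,3.464) [heading=165, draw]
]
FD 19: (0.464,3.464) -> (-17.888,8.382) [heading=165, draw]
Final: pos=(-17.888,8.382), heading=165, 6 segment(s) drawn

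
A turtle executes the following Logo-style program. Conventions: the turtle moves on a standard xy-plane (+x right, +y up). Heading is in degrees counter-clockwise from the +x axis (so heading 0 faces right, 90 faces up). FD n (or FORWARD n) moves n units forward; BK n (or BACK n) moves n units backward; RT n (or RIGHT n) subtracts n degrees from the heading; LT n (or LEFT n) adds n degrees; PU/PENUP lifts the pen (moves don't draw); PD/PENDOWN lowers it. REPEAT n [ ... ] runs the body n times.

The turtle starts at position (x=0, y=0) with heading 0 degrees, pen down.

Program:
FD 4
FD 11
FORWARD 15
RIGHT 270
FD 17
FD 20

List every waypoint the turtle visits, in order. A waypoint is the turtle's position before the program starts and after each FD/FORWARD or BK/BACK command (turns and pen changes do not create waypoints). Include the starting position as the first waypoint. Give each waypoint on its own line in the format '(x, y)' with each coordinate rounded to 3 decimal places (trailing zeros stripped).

Answer: (0, 0)
(4, 0)
(15, 0)
(30, 0)
(30, 17)
(30, 37)

Derivation:
Executing turtle program step by step:
Start: pos=(0,0), heading=0, pen down
FD 4: (0,0) -> (4,0) [heading=0, draw]
FD 11: (4,0) -> (15,0) [heading=0, draw]
FD 15: (15,0) -> (30,0) [heading=0, draw]
RT 270: heading 0 -> 90
FD 17: (30,0) -> (30,17) [heading=90, draw]
FD 20: (30,17) -> (30,37) [heading=90, draw]
Final: pos=(30,37), heading=90, 5 segment(s) drawn
Waypoints (6 total):
(0, 0)
(4, 0)
(15, 0)
(30, 0)
(30, 17)
(30, 37)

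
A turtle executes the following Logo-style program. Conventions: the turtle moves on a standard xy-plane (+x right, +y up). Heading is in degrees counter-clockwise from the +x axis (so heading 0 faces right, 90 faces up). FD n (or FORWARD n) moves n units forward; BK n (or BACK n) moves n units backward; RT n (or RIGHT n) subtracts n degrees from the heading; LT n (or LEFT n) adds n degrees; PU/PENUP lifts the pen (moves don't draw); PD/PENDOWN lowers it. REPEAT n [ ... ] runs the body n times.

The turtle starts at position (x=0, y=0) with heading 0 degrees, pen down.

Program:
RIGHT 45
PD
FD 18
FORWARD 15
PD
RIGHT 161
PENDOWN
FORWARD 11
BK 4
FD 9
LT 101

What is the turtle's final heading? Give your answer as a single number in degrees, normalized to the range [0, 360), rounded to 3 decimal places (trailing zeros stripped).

Executing turtle program step by step:
Start: pos=(0,0), heading=0, pen down
RT 45: heading 0 -> 315
PD: pen down
FD 18: (0,0) -> (12.728,-12.728) [heading=315, draw]
FD 15: (12.728,-12.728) -> (23.335,-23.335) [heading=315, draw]
PD: pen down
RT 161: heading 315 -> 154
PD: pen down
FD 11: (23.335,-23.335) -> (13.448,-18.512) [heading=154, draw]
BK 4: (13.448,-18.512) -> (17.043,-20.266) [heading=154, draw]
FD 9: (17.043,-20.266) -> (8.954,-16.321) [heading=154, draw]
LT 101: heading 154 -> 255
Final: pos=(8.954,-16.321), heading=255, 5 segment(s) drawn

Answer: 255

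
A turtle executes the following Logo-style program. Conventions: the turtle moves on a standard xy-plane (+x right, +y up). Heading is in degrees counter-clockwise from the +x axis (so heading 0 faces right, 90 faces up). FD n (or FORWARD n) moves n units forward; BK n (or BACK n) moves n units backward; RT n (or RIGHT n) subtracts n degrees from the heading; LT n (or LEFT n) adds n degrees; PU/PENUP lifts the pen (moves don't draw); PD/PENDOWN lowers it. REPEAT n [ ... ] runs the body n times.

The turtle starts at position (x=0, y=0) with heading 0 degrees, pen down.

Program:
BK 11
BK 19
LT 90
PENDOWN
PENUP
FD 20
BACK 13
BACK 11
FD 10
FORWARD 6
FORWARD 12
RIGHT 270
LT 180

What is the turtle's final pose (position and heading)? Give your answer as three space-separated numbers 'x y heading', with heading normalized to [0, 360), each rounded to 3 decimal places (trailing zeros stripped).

Answer: -30 24 0

Derivation:
Executing turtle program step by step:
Start: pos=(0,0), heading=0, pen down
BK 11: (0,0) -> (-11,0) [heading=0, draw]
BK 19: (-11,0) -> (-30,0) [heading=0, draw]
LT 90: heading 0 -> 90
PD: pen down
PU: pen up
FD 20: (-30,0) -> (-30,20) [heading=90, move]
BK 13: (-30,20) -> (-30,7) [heading=90, move]
BK 11: (-30,7) -> (-30,-4) [heading=90, move]
FD 10: (-30,-4) -> (-30,6) [heading=90, move]
FD 6: (-30,6) -> (-30,12) [heading=90, move]
FD 12: (-30,12) -> (-30,24) [heading=90, move]
RT 270: heading 90 -> 180
LT 180: heading 180 -> 0
Final: pos=(-30,24), heading=0, 2 segment(s) drawn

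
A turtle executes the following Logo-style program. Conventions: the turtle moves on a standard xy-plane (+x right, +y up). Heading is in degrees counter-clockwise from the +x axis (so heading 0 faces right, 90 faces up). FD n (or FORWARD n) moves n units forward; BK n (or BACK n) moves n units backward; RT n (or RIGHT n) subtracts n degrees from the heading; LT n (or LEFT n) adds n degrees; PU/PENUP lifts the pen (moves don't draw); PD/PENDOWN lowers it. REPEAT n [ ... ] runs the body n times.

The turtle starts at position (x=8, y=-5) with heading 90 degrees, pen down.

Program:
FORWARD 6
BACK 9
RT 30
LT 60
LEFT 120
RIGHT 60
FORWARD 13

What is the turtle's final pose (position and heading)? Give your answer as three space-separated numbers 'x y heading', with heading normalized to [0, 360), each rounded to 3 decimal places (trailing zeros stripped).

Executing turtle program step by step:
Start: pos=(8,-5), heading=90, pen down
FD 6: (8,-5) -> (8,1) [heading=90, draw]
BK 9: (8,1) -> (8,-8) [heading=90, draw]
RT 30: heading 90 -> 60
LT 60: heading 60 -> 120
LT 120: heading 120 -> 240
RT 60: heading 240 -> 180
FD 13: (8,-8) -> (-5,-8) [heading=180, draw]
Final: pos=(-5,-8), heading=180, 3 segment(s) drawn

Answer: -5 -8 180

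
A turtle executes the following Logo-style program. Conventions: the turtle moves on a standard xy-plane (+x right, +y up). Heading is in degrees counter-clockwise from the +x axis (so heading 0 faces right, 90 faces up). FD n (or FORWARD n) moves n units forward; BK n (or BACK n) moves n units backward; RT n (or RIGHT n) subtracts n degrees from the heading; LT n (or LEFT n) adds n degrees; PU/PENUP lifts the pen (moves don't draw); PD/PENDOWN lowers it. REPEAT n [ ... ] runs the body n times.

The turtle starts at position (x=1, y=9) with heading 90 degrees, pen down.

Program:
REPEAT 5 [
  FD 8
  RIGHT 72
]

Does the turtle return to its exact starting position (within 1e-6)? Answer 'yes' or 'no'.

Executing turtle program step by step:
Start: pos=(1,9), heading=90, pen down
REPEAT 5 [
  -- iteration 1/5 --
  FD 8: (1,9) -> (1,17) [heading=90, draw]
  RT 72: heading 90 -> 18
  -- iteration 2/5 --
  FD 8: (1,17) -> (8.608,19.472) [heading=18, draw]
  RT 72: heading 18 -> 306
  -- iteration 3/5 --
  FD 8: (8.608,19.472) -> (13.311,13) [heading=306, draw]
  RT 72: heading 306 -> 234
  -- iteration 4/5 --
  FD 8: (13.311,13) -> (8.608,6.528) [heading=234, draw]
  RT 72: heading 234 -> 162
  -- iteration 5/5 --
  FD 8: (8.608,6.528) -> (1,9) [heading=162, draw]
  RT 72: heading 162 -> 90
]
Final: pos=(1,9), heading=90, 5 segment(s) drawn

Start position: (1, 9)
Final position: (1, 9)
Distance = 0; < 1e-6 -> CLOSED

Answer: yes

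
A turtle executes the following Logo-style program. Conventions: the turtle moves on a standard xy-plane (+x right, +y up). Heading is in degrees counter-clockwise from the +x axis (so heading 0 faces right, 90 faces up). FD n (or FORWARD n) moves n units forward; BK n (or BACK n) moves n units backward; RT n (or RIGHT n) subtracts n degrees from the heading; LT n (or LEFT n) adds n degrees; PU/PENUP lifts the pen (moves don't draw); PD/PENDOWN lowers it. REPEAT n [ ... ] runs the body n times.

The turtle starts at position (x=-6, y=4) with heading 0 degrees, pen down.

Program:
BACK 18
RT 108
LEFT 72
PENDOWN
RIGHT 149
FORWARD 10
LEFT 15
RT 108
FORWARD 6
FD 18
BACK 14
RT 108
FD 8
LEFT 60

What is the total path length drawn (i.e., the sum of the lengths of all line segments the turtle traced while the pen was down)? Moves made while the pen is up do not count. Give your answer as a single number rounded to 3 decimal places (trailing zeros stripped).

Executing turtle program step by step:
Start: pos=(-6,4), heading=0, pen down
BK 18: (-6,4) -> (-24,4) [heading=0, draw]
RT 108: heading 0 -> 252
LT 72: heading 252 -> 324
PD: pen down
RT 149: heading 324 -> 175
FD 10: (-24,4) -> (-33.962,4.872) [heading=175, draw]
LT 15: heading 175 -> 190
RT 108: heading 190 -> 82
FD 6: (-33.962,4.872) -> (-33.127,10.813) [heading=82, draw]
FD 18: (-33.127,10.813) -> (-30.622,28.638) [heading=82, draw]
BK 14: (-30.622,28.638) -> (-32.57,14.774) [heading=82, draw]
RT 108: heading 82 -> 334
FD 8: (-32.57,14.774) -> (-25.38,11.267) [heading=334, draw]
LT 60: heading 334 -> 34
Final: pos=(-25.38,11.267), heading=34, 6 segment(s) drawn

Segment lengths:
  seg 1: (-6,4) -> (-24,4), length = 18
  seg 2: (-24,4) -> (-33.962,4.872), length = 10
  seg 3: (-33.962,4.872) -> (-33.127,10.813), length = 6
  seg 4: (-33.127,10.813) -> (-30.622,28.638), length = 18
  seg 5: (-30.622,28.638) -> (-32.57,14.774), length = 14
  seg 6: (-32.57,14.774) -> (-25.38,11.267), length = 8
Total = 74

Answer: 74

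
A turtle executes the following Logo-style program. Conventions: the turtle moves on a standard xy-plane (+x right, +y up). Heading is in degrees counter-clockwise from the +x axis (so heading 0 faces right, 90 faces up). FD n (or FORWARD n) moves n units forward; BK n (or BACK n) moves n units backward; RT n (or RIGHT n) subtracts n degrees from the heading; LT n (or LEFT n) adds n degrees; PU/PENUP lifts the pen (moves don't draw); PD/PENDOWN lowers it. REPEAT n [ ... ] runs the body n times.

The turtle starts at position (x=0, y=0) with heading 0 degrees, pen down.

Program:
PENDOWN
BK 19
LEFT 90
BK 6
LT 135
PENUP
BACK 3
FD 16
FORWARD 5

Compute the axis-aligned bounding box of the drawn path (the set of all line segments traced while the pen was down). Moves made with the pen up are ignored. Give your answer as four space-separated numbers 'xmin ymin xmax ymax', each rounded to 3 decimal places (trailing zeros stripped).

Answer: -19 -6 0 0

Derivation:
Executing turtle program step by step:
Start: pos=(0,0), heading=0, pen down
PD: pen down
BK 19: (0,0) -> (-19,0) [heading=0, draw]
LT 90: heading 0 -> 90
BK 6: (-19,0) -> (-19,-6) [heading=90, draw]
LT 135: heading 90 -> 225
PU: pen up
BK 3: (-19,-6) -> (-16.879,-3.879) [heading=225, move]
FD 16: (-16.879,-3.879) -> (-28.192,-15.192) [heading=225, move]
FD 5: (-28.192,-15.192) -> (-31.728,-18.728) [heading=225, move]
Final: pos=(-31.728,-18.728), heading=225, 2 segment(s) drawn

Segment endpoints: x in {-19, 0}, y in {-6, 0}
xmin=-19, ymin=-6, xmax=0, ymax=0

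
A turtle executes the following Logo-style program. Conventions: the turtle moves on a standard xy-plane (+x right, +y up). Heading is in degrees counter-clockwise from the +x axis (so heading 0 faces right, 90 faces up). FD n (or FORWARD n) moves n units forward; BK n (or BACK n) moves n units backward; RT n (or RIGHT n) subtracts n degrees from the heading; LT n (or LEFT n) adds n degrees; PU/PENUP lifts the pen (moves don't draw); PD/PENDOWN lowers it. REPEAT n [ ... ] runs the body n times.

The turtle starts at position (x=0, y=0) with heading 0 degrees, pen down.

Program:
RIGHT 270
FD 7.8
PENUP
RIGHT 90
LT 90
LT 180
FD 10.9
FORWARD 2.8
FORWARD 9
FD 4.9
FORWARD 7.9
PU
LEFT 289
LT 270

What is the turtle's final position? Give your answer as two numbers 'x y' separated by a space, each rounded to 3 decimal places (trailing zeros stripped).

Executing turtle program step by step:
Start: pos=(0,0), heading=0, pen down
RT 270: heading 0 -> 90
FD 7.8: (0,0) -> (0,7.8) [heading=90, draw]
PU: pen up
RT 90: heading 90 -> 0
LT 90: heading 0 -> 90
LT 180: heading 90 -> 270
FD 10.9: (0,7.8) -> (0,-3.1) [heading=270, move]
FD 2.8: (0,-3.1) -> (0,-5.9) [heading=270, move]
FD 9: (0,-5.9) -> (0,-14.9) [heading=270, move]
FD 4.9: (0,-14.9) -> (0,-19.8) [heading=270, move]
FD 7.9: (0,-19.8) -> (0,-27.7) [heading=270, move]
PU: pen up
LT 289: heading 270 -> 199
LT 270: heading 199 -> 109
Final: pos=(0,-27.7), heading=109, 1 segment(s) drawn

Answer: 0 -27.7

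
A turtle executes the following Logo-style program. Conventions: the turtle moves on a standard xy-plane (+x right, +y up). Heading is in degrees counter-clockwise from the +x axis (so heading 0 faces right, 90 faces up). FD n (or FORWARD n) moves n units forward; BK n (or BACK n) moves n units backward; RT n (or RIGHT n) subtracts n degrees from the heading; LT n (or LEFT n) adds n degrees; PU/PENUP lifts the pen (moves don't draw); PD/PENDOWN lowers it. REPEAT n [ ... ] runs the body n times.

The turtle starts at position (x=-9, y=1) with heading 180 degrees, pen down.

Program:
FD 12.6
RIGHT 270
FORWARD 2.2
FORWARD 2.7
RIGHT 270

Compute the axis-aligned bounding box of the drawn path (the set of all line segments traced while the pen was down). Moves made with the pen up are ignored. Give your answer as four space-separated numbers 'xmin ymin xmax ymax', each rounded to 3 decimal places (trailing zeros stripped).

Executing turtle program step by step:
Start: pos=(-9,1), heading=180, pen down
FD 12.6: (-9,1) -> (-21.6,1) [heading=180, draw]
RT 270: heading 180 -> 270
FD 2.2: (-21.6,1) -> (-21.6,-1.2) [heading=270, draw]
FD 2.7: (-21.6,-1.2) -> (-21.6,-3.9) [heading=270, draw]
RT 270: heading 270 -> 0
Final: pos=(-21.6,-3.9), heading=0, 3 segment(s) drawn

Segment endpoints: x in {-21.6, -9}, y in {-3.9, -1.2, 1, 1}
xmin=-21.6, ymin=-3.9, xmax=-9, ymax=1

Answer: -21.6 -3.9 -9 1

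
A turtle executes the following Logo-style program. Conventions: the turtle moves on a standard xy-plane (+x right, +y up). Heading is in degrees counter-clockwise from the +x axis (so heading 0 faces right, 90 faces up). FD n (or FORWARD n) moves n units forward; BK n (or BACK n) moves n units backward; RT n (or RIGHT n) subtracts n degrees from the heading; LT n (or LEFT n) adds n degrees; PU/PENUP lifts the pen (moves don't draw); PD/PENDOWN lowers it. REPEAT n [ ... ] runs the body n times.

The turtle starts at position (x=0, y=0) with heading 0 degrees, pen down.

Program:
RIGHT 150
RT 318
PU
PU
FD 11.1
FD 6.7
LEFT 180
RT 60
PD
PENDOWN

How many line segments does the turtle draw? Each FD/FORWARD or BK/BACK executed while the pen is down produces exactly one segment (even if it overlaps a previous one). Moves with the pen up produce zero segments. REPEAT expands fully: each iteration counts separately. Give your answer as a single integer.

Answer: 0

Derivation:
Executing turtle program step by step:
Start: pos=(0,0), heading=0, pen down
RT 150: heading 0 -> 210
RT 318: heading 210 -> 252
PU: pen up
PU: pen up
FD 11.1: (0,0) -> (-3.43,-10.557) [heading=252, move]
FD 6.7: (-3.43,-10.557) -> (-5.501,-16.929) [heading=252, move]
LT 180: heading 252 -> 72
RT 60: heading 72 -> 12
PD: pen down
PD: pen down
Final: pos=(-5.501,-16.929), heading=12, 0 segment(s) drawn
Segments drawn: 0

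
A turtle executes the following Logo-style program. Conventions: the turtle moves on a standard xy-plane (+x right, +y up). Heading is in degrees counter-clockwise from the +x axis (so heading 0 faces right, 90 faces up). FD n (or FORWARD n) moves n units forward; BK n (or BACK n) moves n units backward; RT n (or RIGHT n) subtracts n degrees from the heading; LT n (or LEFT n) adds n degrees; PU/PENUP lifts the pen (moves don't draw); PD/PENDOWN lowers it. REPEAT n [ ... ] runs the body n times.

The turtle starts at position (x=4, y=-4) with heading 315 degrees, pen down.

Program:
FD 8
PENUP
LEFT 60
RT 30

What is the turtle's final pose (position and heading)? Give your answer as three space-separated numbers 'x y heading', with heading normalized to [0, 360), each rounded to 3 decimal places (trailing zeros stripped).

Executing turtle program step by step:
Start: pos=(4,-4), heading=315, pen down
FD 8: (4,-4) -> (9.657,-9.657) [heading=315, draw]
PU: pen up
LT 60: heading 315 -> 15
RT 30: heading 15 -> 345
Final: pos=(9.657,-9.657), heading=345, 1 segment(s) drawn

Answer: 9.657 -9.657 345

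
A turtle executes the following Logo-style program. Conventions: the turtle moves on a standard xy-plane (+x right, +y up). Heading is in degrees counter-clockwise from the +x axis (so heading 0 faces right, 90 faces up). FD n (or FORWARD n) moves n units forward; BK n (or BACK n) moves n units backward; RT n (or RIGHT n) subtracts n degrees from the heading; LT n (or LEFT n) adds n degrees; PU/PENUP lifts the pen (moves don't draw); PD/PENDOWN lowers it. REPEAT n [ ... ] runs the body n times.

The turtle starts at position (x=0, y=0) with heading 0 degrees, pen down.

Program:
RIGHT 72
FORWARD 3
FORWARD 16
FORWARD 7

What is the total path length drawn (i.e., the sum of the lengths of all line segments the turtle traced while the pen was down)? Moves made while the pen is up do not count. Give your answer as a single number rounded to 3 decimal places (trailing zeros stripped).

Answer: 26

Derivation:
Executing turtle program step by step:
Start: pos=(0,0), heading=0, pen down
RT 72: heading 0 -> 288
FD 3: (0,0) -> (0.927,-2.853) [heading=288, draw]
FD 16: (0.927,-2.853) -> (5.871,-18.07) [heading=288, draw]
FD 7: (5.871,-18.07) -> (8.034,-24.727) [heading=288, draw]
Final: pos=(8.034,-24.727), heading=288, 3 segment(s) drawn

Segment lengths:
  seg 1: (0,0) -> (0.927,-2.853), length = 3
  seg 2: (0.927,-2.853) -> (5.871,-18.07), length = 16
  seg 3: (5.871,-18.07) -> (8.034,-24.727), length = 7
Total = 26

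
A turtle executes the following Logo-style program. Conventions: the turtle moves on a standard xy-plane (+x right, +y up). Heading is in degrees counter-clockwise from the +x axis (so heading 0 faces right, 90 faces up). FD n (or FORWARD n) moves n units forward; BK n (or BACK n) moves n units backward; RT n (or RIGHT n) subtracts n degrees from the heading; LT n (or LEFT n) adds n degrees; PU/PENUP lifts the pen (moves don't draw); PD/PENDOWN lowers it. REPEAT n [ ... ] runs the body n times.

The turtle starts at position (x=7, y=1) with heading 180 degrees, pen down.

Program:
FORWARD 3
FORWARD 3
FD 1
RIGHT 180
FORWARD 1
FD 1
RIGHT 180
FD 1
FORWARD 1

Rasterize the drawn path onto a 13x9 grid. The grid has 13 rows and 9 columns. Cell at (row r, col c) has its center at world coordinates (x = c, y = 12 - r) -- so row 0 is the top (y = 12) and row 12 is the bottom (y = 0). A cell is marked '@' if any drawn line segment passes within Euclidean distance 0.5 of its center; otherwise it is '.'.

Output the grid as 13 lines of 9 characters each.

Answer: .........
.........
.........
.........
.........
.........
.........
.........
.........
.........
.........
@@@@@@@@.
.........

Derivation:
Segment 0: (7,1) -> (4,1)
Segment 1: (4,1) -> (1,1)
Segment 2: (1,1) -> (0,1)
Segment 3: (0,1) -> (1,1)
Segment 4: (1,1) -> (2,1)
Segment 5: (2,1) -> (1,1)
Segment 6: (1,1) -> (0,1)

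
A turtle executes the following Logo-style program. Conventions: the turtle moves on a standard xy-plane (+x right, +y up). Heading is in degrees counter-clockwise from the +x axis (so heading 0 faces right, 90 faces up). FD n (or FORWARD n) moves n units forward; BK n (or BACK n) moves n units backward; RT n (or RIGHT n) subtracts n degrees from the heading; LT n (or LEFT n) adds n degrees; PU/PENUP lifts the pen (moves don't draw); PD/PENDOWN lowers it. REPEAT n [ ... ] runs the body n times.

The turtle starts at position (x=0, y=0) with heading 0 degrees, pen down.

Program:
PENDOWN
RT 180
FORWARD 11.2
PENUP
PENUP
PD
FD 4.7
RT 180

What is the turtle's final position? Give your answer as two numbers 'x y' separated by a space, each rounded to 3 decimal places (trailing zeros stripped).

Executing turtle program step by step:
Start: pos=(0,0), heading=0, pen down
PD: pen down
RT 180: heading 0 -> 180
FD 11.2: (0,0) -> (-11.2,0) [heading=180, draw]
PU: pen up
PU: pen up
PD: pen down
FD 4.7: (-11.2,0) -> (-15.9,0) [heading=180, draw]
RT 180: heading 180 -> 0
Final: pos=(-15.9,0), heading=0, 2 segment(s) drawn

Answer: -15.9 0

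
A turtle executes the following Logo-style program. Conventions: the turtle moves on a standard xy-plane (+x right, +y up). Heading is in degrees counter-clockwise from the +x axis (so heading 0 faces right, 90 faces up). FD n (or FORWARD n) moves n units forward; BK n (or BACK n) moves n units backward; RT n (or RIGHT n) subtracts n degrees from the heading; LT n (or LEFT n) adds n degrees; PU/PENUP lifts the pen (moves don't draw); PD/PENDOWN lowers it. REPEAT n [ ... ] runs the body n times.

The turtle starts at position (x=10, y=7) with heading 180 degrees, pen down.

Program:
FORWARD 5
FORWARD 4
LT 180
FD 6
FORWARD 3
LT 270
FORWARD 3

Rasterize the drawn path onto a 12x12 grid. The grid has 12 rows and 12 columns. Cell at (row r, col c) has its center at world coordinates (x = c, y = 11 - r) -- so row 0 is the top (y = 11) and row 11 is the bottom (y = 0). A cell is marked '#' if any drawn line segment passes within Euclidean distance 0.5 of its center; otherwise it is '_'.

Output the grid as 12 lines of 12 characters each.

Answer: ____________
____________
____________
____________
_##########_
__________#_
__________#_
__________#_
____________
____________
____________
____________

Derivation:
Segment 0: (10,7) -> (5,7)
Segment 1: (5,7) -> (1,7)
Segment 2: (1,7) -> (7,7)
Segment 3: (7,7) -> (10,7)
Segment 4: (10,7) -> (10,4)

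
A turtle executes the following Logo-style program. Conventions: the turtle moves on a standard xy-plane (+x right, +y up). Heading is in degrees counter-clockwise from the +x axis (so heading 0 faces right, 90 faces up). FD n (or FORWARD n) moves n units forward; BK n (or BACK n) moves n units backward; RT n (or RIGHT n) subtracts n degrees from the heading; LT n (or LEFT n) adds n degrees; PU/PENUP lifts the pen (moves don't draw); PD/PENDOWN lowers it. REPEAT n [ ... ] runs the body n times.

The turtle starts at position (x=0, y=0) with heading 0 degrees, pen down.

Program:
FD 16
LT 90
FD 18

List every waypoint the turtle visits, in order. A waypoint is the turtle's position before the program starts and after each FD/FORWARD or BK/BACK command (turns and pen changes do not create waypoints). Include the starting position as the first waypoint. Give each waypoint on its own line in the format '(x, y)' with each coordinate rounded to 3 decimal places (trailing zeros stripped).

Answer: (0, 0)
(16, 0)
(16, 18)

Derivation:
Executing turtle program step by step:
Start: pos=(0,0), heading=0, pen down
FD 16: (0,0) -> (16,0) [heading=0, draw]
LT 90: heading 0 -> 90
FD 18: (16,0) -> (16,18) [heading=90, draw]
Final: pos=(16,18), heading=90, 2 segment(s) drawn
Waypoints (3 total):
(0, 0)
(16, 0)
(16, 18)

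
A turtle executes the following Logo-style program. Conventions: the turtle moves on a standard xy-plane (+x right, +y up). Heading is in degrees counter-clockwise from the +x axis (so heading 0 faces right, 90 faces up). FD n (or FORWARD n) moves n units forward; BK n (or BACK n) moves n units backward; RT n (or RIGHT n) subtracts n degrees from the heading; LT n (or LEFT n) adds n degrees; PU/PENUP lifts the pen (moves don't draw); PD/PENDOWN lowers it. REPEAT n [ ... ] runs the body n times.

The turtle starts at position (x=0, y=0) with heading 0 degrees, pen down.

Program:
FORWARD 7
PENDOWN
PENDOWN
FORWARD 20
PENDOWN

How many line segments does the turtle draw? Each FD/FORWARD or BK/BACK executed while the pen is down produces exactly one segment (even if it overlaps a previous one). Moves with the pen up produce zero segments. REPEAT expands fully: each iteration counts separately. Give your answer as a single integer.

Executing turtle program step by step:
Start: pos=(0,0), heading=0, pen down
FD 7: (0,0) -> (7,0) [heading=0, draw]
PD: pen down
PD: pen down
FD 20: (7,0) -> (27,0) [heading=0, draw]
PD: pen down
Final: pos=(27,0), heading=0, 2 segment(s) drawn
Segments drawn: 2

Answer: 2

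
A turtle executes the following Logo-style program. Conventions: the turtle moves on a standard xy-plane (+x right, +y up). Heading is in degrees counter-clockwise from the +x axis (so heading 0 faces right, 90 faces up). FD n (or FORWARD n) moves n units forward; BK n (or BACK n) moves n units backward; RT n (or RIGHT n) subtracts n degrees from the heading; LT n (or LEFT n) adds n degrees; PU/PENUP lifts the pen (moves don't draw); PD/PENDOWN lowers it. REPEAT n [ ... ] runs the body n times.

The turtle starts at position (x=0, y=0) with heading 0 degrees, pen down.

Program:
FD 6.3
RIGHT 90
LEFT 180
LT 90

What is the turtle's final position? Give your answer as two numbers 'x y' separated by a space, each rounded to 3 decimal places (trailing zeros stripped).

Executing turtle program step by step:
Start: pos=(0,0), heading=0, pen down
FD 6.3: (0,0) -> (6.3,0) [heading=0, draw]
RT 90: heading 0 -> 270
LT 180: heading 270 -> 90
LT 90: heading 90 -> 180
Final: pos=(6.3,0), heading=180, 1 segment(s) drawn

Answer: 6.3 0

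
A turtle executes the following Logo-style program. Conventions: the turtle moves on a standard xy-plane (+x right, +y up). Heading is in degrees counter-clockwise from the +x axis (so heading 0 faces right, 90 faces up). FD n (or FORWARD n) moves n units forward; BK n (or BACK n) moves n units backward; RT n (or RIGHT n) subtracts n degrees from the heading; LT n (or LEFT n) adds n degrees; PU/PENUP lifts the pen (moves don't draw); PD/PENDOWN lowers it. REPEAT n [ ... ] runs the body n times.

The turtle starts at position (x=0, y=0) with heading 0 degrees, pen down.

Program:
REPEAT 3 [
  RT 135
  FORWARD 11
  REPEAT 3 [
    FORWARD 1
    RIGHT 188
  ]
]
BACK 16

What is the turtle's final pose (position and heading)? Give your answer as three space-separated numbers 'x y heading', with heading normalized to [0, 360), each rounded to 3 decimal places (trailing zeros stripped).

Answer: -21.582 -45.452 63

Derivation:
Executing turtle program step by step:
Start: pos=(0,0), heading=0, pen down
REPEAT 3 [
  -- iteration 1/3 --
  RT 135: heading 0 -> 225
  FD 11: (0,0) -> (-7.778,-7.778) [heading=225, draw]
  REPEAT 3 [
    -- iteration 1/3 --
    FD 1: (-7.778,-7.778) -> (-8.485,-8.485) [heading=225, draw]
    RT 188: heading 225 -> 37
    -- iteration 2/3 --
    FD 1: (-8.485,-8.485) -> (-7.687,-7.883) [heading=37, draw]
    RT 188: heading 37 -> 209
    -- iteration 3/3 --
    FD 1: (-7.687,-7.883) -> (-8.561,-8.368) [heading=209, draw]
    RT 188: heading 209 -> 21
  ]
  -- iteration 2/3 --
  RT 135: heading 21 -> 246
  FD 11: (-8.561,-8.368) -> (-13.035,-18.417) [heading=246, draw]
  REPEAT 3 [
    -- iteration 1/3 --
    FD 1: (-13.035,-18.417) -> (-13.442,-19.331) [heading=246, draw]
    RT 188: heading 246 -> 58
    -- iteration 2/3 --
    FD 1: (-13.442,-19.331) -> (-12.912,-18.483) [heading=58, draw]
    RT 188: heading 58 -> 230
    -- iteration 3/3 --
    FD 1: (-12.912,-18.483) -> (-13.555,-19.249) [heading=230, draw]
    RT 188: heading 230 -> 42
  ]
  -- iteration 3/3 --
  RT 135: heading 42 -> 267
  FD 11: (-13.555,-19.249) -> (-14.131,-30.234) [heading=267, draw]
  REPEAT 3 [
    -- iteration 1/3 --
    FD 1: (-14.131,-30.234) -> (-14.183,-31.232) [heading=267, draw]
    RT 188: heading 267 -> 79
    -- iteration 2/3 --
    FD 1: (-14.183,-31.232) -> (-13.992,-30.251) [heading=79, draw]
    RT 188: heading 79 -> 251
    -- iteration 3/3 --
    FD 1: (-13.992,-30.251) -> (-14.318,-31.196) [heading=251, draw]
    RT 188: heading 251 -> 63
  ]
]
BK 16: (-14.318,-31.196) -> (-21.582,-45.452) [heading=63, draw]
Final: pos=(-21.582,-45.452), heading=63, 13 segment(s) drawn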